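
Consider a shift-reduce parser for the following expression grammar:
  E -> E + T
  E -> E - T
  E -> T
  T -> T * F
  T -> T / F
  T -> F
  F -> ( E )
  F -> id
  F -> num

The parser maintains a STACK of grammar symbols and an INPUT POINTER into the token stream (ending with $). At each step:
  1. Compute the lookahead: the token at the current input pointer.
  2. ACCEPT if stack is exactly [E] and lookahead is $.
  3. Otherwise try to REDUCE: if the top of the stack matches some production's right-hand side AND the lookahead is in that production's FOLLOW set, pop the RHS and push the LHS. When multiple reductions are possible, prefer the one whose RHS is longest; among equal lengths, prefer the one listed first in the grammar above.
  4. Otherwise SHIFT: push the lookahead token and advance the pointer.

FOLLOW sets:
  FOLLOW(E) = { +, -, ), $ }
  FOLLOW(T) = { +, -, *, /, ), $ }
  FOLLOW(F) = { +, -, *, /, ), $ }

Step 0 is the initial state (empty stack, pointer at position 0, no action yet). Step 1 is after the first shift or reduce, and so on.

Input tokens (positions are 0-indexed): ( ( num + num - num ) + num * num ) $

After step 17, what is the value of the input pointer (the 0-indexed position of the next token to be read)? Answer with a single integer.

Step 1: shift (. Stack=[(] ptr=1 lookahead=( remaining=[( num + num - num ) + num * num ) $]
Step 2: shift (. Stack=[( (] ptr=2 lookahead=num remaining=[num + num - num ) + num * num ) $]
Step 3: shift num. Stack=[( ( num] ptr=3 lookahead=+ remaining=[+ num - num ) + num * num ) $]
Step 4: reduce F->num. Stack=[( ( F] ptr=3 lookahead=+ remaining=[+ num - num ) + num * num ) $]
Step 5: reduce T->F. Stack=[( ( T] ptr=3 lookahead=+ remaining=[+ num - num ) + num * num ) $]
Step 6: reduce E->T. Stack=[( ( E] ptr=3 lookahead=+ remaining=[+ num - num ) + num * num ) $]
Step 7: shift +. Stack=[( ( E +] ptr=4 lookahead=num remaining=[num - num ) + num * num ) $]
Step 8: shift num. Stack=[( ( E + num] ptr=5 lookahead=- remaining=[- num ) + num * num ) $]
Step 9: reduce F->num. Stack=[( ( E + F] ptr=5 lookahead=- remaining=[- num ) + num * num ) $]
Step 10: reduce T->F. Stack=[( ( E + T] ptr=5 lookahead=- remaining=[- num ) + num * num ) $]
Step 11: reduce E->E + T. Stack=[( ( E] ptr=5 lookahead=- remaining=[- num ) + num * num ) $]
Step 12: shift -. Stack=[( ( E -] ptr=6 lookahead=num remaining=[num ) + num * num ) $]
Step 13: shift num. Stack=[( ( E - num] ptr=7 lookahead=) remaining=[) + num * num ) $]
Step 14: reduce F->num. Stack=[( ( E - F] ptr=7 lookahead=) remaining=[) + num * num ) $]
Step 15: reduce T->F. Stack=[( ( E - T] ptr=7 lookahead=) remaining=[) + num * num ) $]
Step 16: reduce E->E - T. Stack=[( ( E] ptr=7 lookahead=) remaining=[) + num * num ) $]
Step 17: shift ). Stack=[( ( E )] ptr=8 lookahead=+ remaining=[+ num * num ) $]

Answer: 8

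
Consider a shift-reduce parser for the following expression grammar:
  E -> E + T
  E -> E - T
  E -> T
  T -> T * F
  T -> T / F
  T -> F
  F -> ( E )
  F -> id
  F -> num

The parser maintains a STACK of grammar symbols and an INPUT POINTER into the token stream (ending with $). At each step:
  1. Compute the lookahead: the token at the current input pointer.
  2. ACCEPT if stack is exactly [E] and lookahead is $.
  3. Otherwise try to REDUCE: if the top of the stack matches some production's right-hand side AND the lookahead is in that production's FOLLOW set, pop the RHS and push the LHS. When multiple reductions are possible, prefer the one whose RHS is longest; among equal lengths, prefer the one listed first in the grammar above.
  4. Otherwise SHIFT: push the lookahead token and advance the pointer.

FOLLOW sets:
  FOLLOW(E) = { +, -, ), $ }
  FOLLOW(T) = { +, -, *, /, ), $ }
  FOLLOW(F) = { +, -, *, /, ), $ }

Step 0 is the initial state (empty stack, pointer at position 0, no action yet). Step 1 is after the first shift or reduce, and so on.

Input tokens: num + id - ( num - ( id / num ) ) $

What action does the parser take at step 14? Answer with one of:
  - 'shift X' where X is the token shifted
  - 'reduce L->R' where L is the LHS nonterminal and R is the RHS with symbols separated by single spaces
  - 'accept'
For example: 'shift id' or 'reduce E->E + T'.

Answer: reduce T->F

Derivation:
Step 1: shift num. Stack=[num] ptr=1 lookahead=+ remaining=[+ id - ( num - ( id / num ) ) $]
Step 2: reduce F->num. Stack=[F] ptr=1 lookahead=+ remaining=[+ id - ( num - ( id / num ) ) $]
Step 3: reduce T->F. Stack=[T] ptr=1 lookahead=+ remaining=[+ id - ( num - ( id / num ) ) $]
Step 4: reduce E->T. Stack=[E] ptr=1 lookahead=+ remaining=[+ id - ( num - ( id / num ) ) $]
Step 5: shift +. Stack=[E +] ptr=2 lookahead=id remaining=[id - ( num - ( id / num ) ) $]
Step 6: shift id. Stack=[E + id] ptr=3 lookahead=- remaining=[- ( num - ( id / num ) ) $]
Step 7: reduce F->id. Stack=[E + F] ptr=3 lookahead=- remaining=[- ( num - ( id / num ) ) $]
Step 8: reduce T->F. Stack=[E + T] ptr=3 lookahead=- remaining=[- ( num - ( id / num ) ) $]
Step 9: reduce E->E + T. Stack=[E] ptr=3 lookahead=- remaining=[- ( num - ( id / num ) ) $]
Step 10: shift -. Stack=[E -] ptr=4 lookahead=( remaining=[( num - ( id / num ) ) $]
Step 11: shift (. Stack=[E - (] ptr=5 lookahead=num remaining=[num - ( id / num ) ) $]
Step 12: shift num. Stack=[E - ( num] ptr=6 lookahead=- remaining=[- ( id / num ) ) $]
Step 13: reduce F->num. Stack=[E - ( F] ptr=6 lookahead=- remaining=[- ( id / num ) ) $]
Step 14: reduce T->F. Stack=[E - ( T] ptr=6 lookahead=- remaining=[- ( id / num ) ) $]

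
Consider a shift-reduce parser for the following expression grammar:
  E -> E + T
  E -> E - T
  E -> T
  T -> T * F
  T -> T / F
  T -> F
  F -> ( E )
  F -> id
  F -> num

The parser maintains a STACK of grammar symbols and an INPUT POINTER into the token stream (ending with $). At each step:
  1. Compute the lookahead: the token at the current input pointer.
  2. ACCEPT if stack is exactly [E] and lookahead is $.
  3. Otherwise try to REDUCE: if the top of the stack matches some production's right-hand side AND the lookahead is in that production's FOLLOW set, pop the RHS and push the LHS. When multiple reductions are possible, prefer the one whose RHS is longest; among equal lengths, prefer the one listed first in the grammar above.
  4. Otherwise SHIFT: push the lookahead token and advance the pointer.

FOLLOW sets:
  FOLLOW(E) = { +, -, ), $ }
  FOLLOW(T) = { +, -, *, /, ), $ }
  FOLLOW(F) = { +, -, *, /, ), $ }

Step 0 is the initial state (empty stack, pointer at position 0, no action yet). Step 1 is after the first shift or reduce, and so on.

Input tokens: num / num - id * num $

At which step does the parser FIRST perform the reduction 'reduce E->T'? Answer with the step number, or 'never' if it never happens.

Answer: 8

Derivation:
Step 1: shift num. Stack=[num] ptr=1 lookahead=/ remaining=[/ num - id * num $]
Step 2: reduce F->num. Stack=[F] ptr=1 lookahead=/ remaining=[/ num - id * num $]
Step 3: reduce T->F. Stack=[T] ptr=1 lookahead=/ remaining=[/ num - id * num $]
Step 4: shift /. Stack=[T /] ptr=2 lookahead=num remaining=[num - id * num $]
Step 5: shift num. Stack=[T / num] ptr=3 lookahead=- remaining=[- id * num $]
Step 6: reduce F->num. Stack=[T / F] ptr=3 lookahead=- remaining=[- id * num $]
Step 7: reduce T->T / F. Stack=[T] ptr=3 lookahead=- remaining=[- id * num $]
Step 8: reduce E->T. Stack=[E] ptr=3 lookahead=- remaining=[- id * num $]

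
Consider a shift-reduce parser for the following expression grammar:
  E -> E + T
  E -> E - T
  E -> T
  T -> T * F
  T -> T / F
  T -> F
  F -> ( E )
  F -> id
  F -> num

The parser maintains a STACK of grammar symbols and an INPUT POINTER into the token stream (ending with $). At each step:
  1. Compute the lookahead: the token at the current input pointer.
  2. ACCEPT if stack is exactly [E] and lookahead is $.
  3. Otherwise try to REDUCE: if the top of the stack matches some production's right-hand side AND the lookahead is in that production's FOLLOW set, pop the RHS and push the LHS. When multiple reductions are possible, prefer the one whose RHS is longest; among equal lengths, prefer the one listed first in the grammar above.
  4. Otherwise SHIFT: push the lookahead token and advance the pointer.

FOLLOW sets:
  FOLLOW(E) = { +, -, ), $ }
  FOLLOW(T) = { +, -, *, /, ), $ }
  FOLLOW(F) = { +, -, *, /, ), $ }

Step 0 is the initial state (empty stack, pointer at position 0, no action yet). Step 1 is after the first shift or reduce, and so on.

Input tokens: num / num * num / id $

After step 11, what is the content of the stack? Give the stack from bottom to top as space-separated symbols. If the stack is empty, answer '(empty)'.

Step 1: shift num. Stack=[num] ptr=1 lookahead=/ remaining=[/ num * num / id $]
Step 2: reduce F->num. Stack=[F] ptr=1 lookahead=/ remaining=[/ num * num / id $]
Step 3: reduce T->F. Stack=[T] ptr=1 lookahead=/ remaining=[/ num * num / id $]
Step 4: shift /. Stack=[T /] ptr=2 lookahead=num remaining=[num * num / id $]
Step 5: shift num. Stack=[T / num] ptr=3 lookahead=* remaining=[* num / id $]
Step 6: reduce F->num. Stack=[T / F] ptr=3 lookahead=* remaining=[* num / id $]
Step 7: reduce T->T / F. Stack=[T] ptr=3 lookahead=* remaining=[* num / id $]
Step 8: shift *. Stack=[T *] ptr=4 lookahead=num remaining=[num / id $]
Step 9: shift num. Stack=[T * num] ptr=5 lookahead=/ remaining=[/ id $]
Step 10: reduce F->num. Stack=[T * F] ptr=5 lookahead=/ remaining=[/ id $]
Step 11: reduce T->T * F. Stack=[T] ptr=5 lookahead=/ remaining=[/ id $]

Answer: T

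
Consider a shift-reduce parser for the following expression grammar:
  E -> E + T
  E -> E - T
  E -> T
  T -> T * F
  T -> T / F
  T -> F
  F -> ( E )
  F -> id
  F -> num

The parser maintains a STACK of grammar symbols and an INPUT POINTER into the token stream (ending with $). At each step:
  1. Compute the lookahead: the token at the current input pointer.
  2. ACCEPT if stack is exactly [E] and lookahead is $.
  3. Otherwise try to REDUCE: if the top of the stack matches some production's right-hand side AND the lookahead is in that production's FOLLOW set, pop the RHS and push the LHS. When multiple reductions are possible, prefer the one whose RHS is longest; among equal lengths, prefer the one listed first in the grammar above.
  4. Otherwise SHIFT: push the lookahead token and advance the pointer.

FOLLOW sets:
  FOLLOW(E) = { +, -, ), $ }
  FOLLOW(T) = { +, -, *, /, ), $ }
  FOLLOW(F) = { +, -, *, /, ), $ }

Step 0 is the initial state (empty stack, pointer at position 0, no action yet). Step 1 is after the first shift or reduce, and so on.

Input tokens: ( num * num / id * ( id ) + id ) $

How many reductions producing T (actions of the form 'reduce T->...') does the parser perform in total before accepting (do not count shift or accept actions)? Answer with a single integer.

Step 1: shift (. Stack=[(] ptr=1 lookahead=num remaining=[num * num / id * ( id ) + id ) $]
Step 2: shift num. Stack=[( num] ptr=2 lookahead=* remaining=[* num / id * ( id ) + id ) $]
Step 3: reduce F->num. Stack=[( F] ptr=2 lookahead=* remaining=[* num / id * ( id ) + id ) $]
Step 4: reduce T->F. Stack=[( T] ptr=2 lookahead=* remaining=[* num / id * ( id ) + id ) $]
Step 5: shift *. Stack=[( T *] ptr=3 lookahead=num remaining=[num / id * ( id ) + id ) $]
Step 6: shift num. Stack=[( T * num] ptr=4 lookahead=/ remaining=[/ id * ( id ) + id ) $]
Step 7: reduce F->num. Stack=[( T * F] ptr=4 lookahead=/ remaining=[/ id * ( id ) + id ) $]
Step 8: reduce T->T * F. Stack=[( T] ptr=4 lookahead=/ remaining=[/ id * ( id ) + id ) $]
Step 9: shift /. Stack=[( T /] ptr=5 lookahead=id remaining=[id * ( id ) + id ) $]
Step 10: shift id. Stack=[( T / id] ptr=6 lookahead=* remaining=[* ( id ) + id ) $]
Step 11: reduce F->id. Stack=[( T / F] ptr=6 lookahead=* remaining=[* ( id ) + id ) $]
Step 12: reduce T->T / F. Stack=[( T] ptr=6 lookahead=* remaining=[* ( id ) + id ) $]
Step 13: shift *. Stack=[( T *] ptr=7 lookahead=( remaining=[( id ) + id ) $]
Step 14: shift (. Stack=[( T * (] ptr=8 lookahead=id remaining=[id ) + id ) $]
Step 15: shift id. Stack=[( T * ( id] ptr=9 lookahead=) remaining=[) + id ) $]
Step 16: reduce F->id. Stack=[( T * ( F] ptr=9 lookahead=) remaining=[) + id ) $]
Step 17: reduce T->F. Stack=[( T * ( T] ptr=9 lookahead=) remaining=[) + id ) $]
Step 18: reduce E->T. Stack=[( T * ( E] ptr=9 lookahead=) remaining=[) + id ) $]
Step 19: shift ). Stack=[( T * ( E )] ptr=10 lookahead=+ remaining=[+ id ) $]
Step 20: reduce F->( E ). Stack=[( T * F] ptr=10 lookahead=+ remaining=[+ id ) $]
Step 21: reduce T->T * F. Stack=[( T] ptr=10 lookahead=+ remaining=[+ id ) $]
Step 22: reduce E->T. Stack=[( E] ptr=10 lookahead=+ remaining=[+ id ) $]
Step 23: shift +. Stack=[( E +] ptr=11 lookahead=id remaining=[id ) $]
Step 24: shift id. Stack=[( E + id] ptr=12 lookahead=) remaining=[) $]
Step 25: reduce F->id. Stack=[( E + F] ptr=12 lookahead=) remaining=[) $]
Step 26: reduce T->F. Stack=[( E + T] ptr=12 lookahead=) remaining=[) $]
Step 27: reduce E->E + T. Stack=[( E] ptr=12 lookahead=) remaining=[) $]
Step 28: shift ). Stack=[( E )] ptr=13 lookahead=$ remaining=[$]
Step 29: reduce F->( E ). Stack=[F] ptr=13 lookahead=$ remaining=[$]
Step 30: reduce T->F. Stack=[T] ptr=13 lookahead=$ remaining=[$]
Step 31: reduce E->T. Stack=[E] ptr=13 lookahead=$ remaining=[$]
Step 32: accept. Stack=[E] ptr=13 lookahead=$ remaining=[$]

Answer: 7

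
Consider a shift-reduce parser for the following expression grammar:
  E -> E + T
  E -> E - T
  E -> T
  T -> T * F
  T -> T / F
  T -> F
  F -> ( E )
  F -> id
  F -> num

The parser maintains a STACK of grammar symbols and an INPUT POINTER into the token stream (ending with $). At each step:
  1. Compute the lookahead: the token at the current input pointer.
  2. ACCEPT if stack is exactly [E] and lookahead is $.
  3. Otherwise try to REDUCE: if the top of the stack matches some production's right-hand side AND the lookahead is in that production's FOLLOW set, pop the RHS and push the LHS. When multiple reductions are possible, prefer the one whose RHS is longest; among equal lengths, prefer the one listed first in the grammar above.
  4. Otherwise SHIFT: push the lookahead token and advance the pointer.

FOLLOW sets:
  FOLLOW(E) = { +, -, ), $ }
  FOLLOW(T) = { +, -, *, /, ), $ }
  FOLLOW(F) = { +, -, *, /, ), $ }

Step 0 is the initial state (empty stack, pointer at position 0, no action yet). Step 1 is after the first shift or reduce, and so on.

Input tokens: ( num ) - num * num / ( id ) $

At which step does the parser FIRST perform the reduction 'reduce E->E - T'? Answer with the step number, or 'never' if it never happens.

Step 1: shift (. Stack=[(] ptr=1 lookahead=num remaining=[num ) - num * num / ( id ) $]
Step 2: shift num. Stack=[( num] ptr=2 lookahead=) remaining=[) - num * num / ( id ) $]
Step 3: reduce F->num. Stack=[( F] ptr=2 lookahead=) remaining=[) - num * num / ( id ) $]
Step 4: reduce T->F. Stack=[( T] ptr=2 lookahead=) remaining=[) - num * num / ( id ) $]
Step 5: reduce E->T. Stack=[( E] ptr=2 lookahead=) remaining=[) - num * num / ( id ) $]
Step 6: shift ). Stack=[( E )] ptr=3 lookahead=- remaining=[- num * num / ( id ) $]
Step 7: reduce F->( E ). Stack=[F] ptr=3 lookahead=- remaining=[- num * num / ( id ) $]
Step 8: reduce T->F. Stack=[T] ptr=3 lookahead=- remaining=[- num * num / ( id ) $]
Step 9: reduce E->T. Stack=[E] ptr=3 lookahead=- remaining=[- num * num / ( id ) $]
Step 10: shift -. Stack=[E -] ptr=4 lookahead=num remaining=[num * num / ( id ) $]
Step 11: shift num. Stack=[E - num] ptr=5 lookahead=* remaining=[* num / ( id ) $]
Step 12: reduce F->num. Stack=[E - F] ptr=5 lookahead=* remaining=[* num / ( id ) $]
Step 13: reduce T->F. Stack=[E - T] ptr=5 lookahead=* remaining=[* num / ( id ) $]
Step 14: shift *. Stack=[E - T *] ptr=6 lookahead=num remaining=[num / ( id ) $]
Step 15: shift num. Stack=[E - T * num] ptr=7 lookahead=/ remaining=[/ ( id ) $]
Step 16: reduce F->num. Stack=[E - T * F] ptr=7 lookahead=/ remaining=[/ ( id ) $]
Step 17: reduce T->T * F. Stack=[E - T] ptr=7 lookahead=/ remaining=[/ ( id ) $]
Step 18: shift /. Stack=[E - T /] ptr=8 lookahead=( remaining=[( id ) $]
Step 19: shift (. Stack=[E - T / (] ptr=9 lookahead=id remaining=[id ) $]
Step 20: shift id. Stack=[E - T / ( id] ptr=10 lookahead=) remaining=[) $]
Step 21: reduce F->id. Stack=[E - T / ( F] ptr=10 lookahead=) remaining=[) $]
Step 22: reduce T->F. Stack=[E - T / ( T] ptr=10 lookahead=) remaining=[) $]
Step 23: reduce E->T. Stack=[E - T / ( E] ptr=10 lookahead=) remaining=[) $]
Step 24: shift ). Stack=[E - T / ( E )] ptr=11 lookahead=$ remaining=[$]
Step 25: reduce F->( E ). Stack=[E - T / F] ptr=11 lookahead=$ remaining=[$]
Step 26: reduce T->T / F. Stack=[E - T] ptr=11 lookahead=$ remaining=[$]
Step 27: reduce E->E - T. Stack=[E] ptr=11 lookahead=$ remaining=[$]

Answer: 27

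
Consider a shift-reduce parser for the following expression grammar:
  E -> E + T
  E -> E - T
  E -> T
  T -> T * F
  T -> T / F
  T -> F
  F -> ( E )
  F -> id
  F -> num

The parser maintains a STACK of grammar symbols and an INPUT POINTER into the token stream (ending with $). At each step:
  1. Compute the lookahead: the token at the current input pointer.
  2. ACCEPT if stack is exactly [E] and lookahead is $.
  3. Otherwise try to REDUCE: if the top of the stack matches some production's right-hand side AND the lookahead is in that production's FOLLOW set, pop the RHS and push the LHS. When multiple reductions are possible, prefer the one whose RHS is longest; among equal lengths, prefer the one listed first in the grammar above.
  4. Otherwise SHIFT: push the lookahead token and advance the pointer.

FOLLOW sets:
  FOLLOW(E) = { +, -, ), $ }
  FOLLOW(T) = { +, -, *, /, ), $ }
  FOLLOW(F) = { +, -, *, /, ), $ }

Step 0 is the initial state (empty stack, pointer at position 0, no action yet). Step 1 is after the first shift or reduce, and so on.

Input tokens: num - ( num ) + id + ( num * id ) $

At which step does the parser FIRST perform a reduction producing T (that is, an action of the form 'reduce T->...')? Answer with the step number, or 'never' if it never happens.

Answer: 3

Derivation:
Step 1: shift num. Stack=[num] ptr=1 lookahead=- remaining=[- ( num ) + id + ( num * id ) $]
Step 2: reduce F->num. Stack=[F] ptr=1 lookahead=- remaining=[- ( num ) + id + ( num * id ) $]
Step 3: reduce T->F. Stack=[T] ptr=1 lookahead=- remaining=[- ( num ) + id + ( num * id ) $]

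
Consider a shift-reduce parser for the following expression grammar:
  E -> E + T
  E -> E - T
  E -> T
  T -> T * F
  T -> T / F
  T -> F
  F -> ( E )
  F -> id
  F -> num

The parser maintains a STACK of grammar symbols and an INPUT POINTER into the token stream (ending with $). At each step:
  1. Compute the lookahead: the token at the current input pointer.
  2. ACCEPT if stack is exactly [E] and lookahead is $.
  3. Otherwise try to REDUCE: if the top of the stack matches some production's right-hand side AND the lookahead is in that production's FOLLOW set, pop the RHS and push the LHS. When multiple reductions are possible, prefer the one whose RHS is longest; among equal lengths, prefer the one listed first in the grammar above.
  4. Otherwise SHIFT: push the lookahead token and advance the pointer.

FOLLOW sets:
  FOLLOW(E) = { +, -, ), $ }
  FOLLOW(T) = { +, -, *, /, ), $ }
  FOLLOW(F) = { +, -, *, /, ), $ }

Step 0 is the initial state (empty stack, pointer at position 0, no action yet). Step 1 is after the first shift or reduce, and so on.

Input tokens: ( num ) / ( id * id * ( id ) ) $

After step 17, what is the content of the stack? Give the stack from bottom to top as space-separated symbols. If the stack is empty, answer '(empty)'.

Answer: T / ( T

Derivation:
Step 1: shift (. Stack=[(] ptr=1 lookahead=num remaining=[num ) / ( id * id * ( id ) ) $]
Step 2: shift num. Stack=[( num] ptr=2 lookahead=) remaining=[) / ( id * id * ( id ) ) $]
Step 3: reduce F->num. Stack=[( F] ptr=2 lookahead=) remaining=[) / ( id * id * ( id ) ) $]
Step 4: reduce T->F. Stack=[( T] ptr=2 lookahead=) remaining=[) / ( id * id * ( id ) ) $]
Step 5: reduce E->T. Stack=[( E] ptr=2 lookahead=) remaining=[) / ( id * id * ( id ) ) $]
Step 6: shift ). Stack=[( E )] ptr=3 lookahead=/ remaining=[/ ( id * id * ( id ) ) $]
Step 7: reduce F->( E ). Stack=[F] ptr=3 lookahead=/ remaining=[/ ( id * id * ( id ) ) $]
Step 8: reduce T->F. Stack=[T] ptr=3 lookahead=/ remaining=[/ ( id * id * ( id ) ) $]
Step 9: shift /. Stack=[T /] ptr=4 lookahead=( remaining=[( id * id * ( id ) ) $]
Step 10: shift (. Stack=[T / (] ptr=5 lookahead=id remaining=[id * id * ( id ) ) $]
Step 11: shift id. Stack=[T / ( id] ptr=6 lookahead=* remaining=[* id * ( id ) ) $]
Step 12: reduce F->id. Stack=[T / ( F] ptr=6 lookahead=* remaining=[* id * ( id ) ) $]
Step 13: reduce T->F. Stack=[T / ( T] ptr=6 lookahead=* remaining=[* id * ( id ) ) $]
Step 14: shift *. Stack=[T / ( T *] ptr=7 lookahead=id remaining=[id * ( id ) ) $]
Step 15: shift id. Stack=[T / ( T * id] ptr=8 lookahead=* remaining=[* ( id ) ) $]
Step 16: reduce F->id. Stack=[T / ( T * F] ptr=8 lookahead=* remaining=[* ( id ) ) $]
Step 17: reduce T->T * F. Stack=[T / ( T] ptr=8 lookahead=* remaining=[* ( id ) ) $]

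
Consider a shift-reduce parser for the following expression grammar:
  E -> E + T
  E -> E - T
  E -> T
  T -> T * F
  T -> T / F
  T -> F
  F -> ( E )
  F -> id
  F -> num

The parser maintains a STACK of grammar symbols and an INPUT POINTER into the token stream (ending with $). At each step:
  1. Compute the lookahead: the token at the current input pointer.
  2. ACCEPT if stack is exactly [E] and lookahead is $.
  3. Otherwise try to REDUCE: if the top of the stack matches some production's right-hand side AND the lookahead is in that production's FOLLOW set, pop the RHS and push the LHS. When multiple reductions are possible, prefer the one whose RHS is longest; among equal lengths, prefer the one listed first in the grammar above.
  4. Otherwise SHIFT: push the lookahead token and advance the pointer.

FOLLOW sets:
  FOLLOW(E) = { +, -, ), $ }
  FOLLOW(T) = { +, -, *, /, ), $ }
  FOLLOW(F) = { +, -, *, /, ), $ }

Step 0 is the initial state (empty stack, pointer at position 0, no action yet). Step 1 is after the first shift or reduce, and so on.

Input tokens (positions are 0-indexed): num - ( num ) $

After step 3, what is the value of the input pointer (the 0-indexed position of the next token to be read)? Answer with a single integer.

Step 1: shift num. Stack=[num] ptr=1 lookahead=- remaining=[- ( num ) $]
Step 2: reduce F->num. Stack=[F] ptr=1 lookahead=- remaining=[- ( num ) $]
Step 3: reduce T->F. Stack=[T] ptr=1 lookahead=- remaining=[- ( num ) $]

Answer: 1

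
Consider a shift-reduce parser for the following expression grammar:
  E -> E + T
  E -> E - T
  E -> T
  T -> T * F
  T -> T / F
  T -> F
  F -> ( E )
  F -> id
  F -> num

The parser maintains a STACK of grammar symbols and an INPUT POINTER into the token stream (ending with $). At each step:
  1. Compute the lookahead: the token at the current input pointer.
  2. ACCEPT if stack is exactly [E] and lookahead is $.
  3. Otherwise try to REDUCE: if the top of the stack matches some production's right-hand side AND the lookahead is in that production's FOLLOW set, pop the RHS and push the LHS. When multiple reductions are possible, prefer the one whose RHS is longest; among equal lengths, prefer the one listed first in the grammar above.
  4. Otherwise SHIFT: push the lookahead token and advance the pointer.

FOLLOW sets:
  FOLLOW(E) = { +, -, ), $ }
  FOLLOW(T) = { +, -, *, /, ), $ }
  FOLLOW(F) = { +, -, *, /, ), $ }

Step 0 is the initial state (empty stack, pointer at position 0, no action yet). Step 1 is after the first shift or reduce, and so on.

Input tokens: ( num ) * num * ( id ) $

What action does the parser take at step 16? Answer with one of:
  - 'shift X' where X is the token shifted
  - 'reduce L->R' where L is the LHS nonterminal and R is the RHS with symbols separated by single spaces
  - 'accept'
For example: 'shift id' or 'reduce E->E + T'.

Answer: reduce F->id

Derivation:
Step 1: shift (. Stack=[(] ptr=1 lookahead=num remaining=[num ) * num * ( id ) $]
Step 2: shift num. Stack=[( num] ptr=2 lookahead=) remaining=[) * num * ( id ) $]
Step 3: reduce F->num. Stack=[( F] ptr=2 lookahead=) remaining=[) * num * ( id ) $]
Step 4: reduce T->F. Stack=[( T] ptr=2 lookahead=) remaining=[) * num * ( id ) $]
Step 5: reduce E->T. Stack=[( E] ptr=2 lookahead=) remaining=[) * num * ( id ) $]
Step 6: shift ). Stack=[( E )] ptr=3 lookahead=* remaining=[* num * ( id ) $]
Step 7: reduce F->( E ). Stack=[F] ptr=3 lookahead=* remaining=[* num * ( id ) $]
Step 8: reduce T->F. Stack=[T] ptr=3 lookahead=* remaining=[* num * ( id ) $]
Step 9: shift *. Stack=[T *] ptr=4 lookahead=num remaining=[num * ( id ) $]
Step 10: shift num. Stack=[T * num] ptr=5 lookahead=* remaining=[* ( id ) $]
Step 11: reduce F->num. Stack=[T * F] ptr=5 lookahead=* remaining=[* ( id ) $]
Step 12: reduce T->T * F. Stack=[T] ptr=5 lookahead=* remaining=[* ( id ) $]
Step 13: shift *. Stack=[T *] ptr=6 lookahead=( remaining=[( id ) $]
Step 14: shift (. Stack=[T * (] ptr=7 lookahead=id remaining=[id ) $]
Step 15: shift id. Stack=[T * ( id] ptr=8 lookahead=) remaining=[) $]
Step 16: reduce F->id. Stack=[T * ( F] ptr=8 lookahead=) remaining=[) $]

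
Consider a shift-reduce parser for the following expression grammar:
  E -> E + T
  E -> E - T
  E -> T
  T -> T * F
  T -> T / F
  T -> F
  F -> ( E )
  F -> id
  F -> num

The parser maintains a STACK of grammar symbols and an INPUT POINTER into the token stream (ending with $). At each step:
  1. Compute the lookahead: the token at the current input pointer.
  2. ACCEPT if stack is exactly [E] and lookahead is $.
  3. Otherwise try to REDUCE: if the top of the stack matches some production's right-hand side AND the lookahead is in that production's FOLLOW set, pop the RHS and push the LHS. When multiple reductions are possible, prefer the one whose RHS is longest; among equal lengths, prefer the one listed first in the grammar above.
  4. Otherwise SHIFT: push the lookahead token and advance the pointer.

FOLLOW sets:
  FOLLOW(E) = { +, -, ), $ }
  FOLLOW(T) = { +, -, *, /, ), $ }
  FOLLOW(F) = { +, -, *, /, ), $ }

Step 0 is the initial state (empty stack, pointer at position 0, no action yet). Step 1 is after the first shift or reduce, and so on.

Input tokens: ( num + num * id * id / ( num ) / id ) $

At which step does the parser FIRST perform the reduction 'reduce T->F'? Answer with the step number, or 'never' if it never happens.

Step 1: shift (. Stack=[(] ptr=1 lookahead=num remaining=[num + num * id * id / ( num ) / id ) $]
Step 2: shift num. Stack=[( num] ptr=2 lookahead=+ remaining=[+ num * id * id / ( num ) / id ) $]
Step 3: reduce F->num. Stack=[( F] ptr=2 lookahead=+ remaining=[+ num * id * id / ( num ) / id ) $]
Step 4: reduce T->F. Stack=[( T] ptr=2 lookahead=+ remaining=[+ num * id * id / ( num ) / id ) $]

Answer: 4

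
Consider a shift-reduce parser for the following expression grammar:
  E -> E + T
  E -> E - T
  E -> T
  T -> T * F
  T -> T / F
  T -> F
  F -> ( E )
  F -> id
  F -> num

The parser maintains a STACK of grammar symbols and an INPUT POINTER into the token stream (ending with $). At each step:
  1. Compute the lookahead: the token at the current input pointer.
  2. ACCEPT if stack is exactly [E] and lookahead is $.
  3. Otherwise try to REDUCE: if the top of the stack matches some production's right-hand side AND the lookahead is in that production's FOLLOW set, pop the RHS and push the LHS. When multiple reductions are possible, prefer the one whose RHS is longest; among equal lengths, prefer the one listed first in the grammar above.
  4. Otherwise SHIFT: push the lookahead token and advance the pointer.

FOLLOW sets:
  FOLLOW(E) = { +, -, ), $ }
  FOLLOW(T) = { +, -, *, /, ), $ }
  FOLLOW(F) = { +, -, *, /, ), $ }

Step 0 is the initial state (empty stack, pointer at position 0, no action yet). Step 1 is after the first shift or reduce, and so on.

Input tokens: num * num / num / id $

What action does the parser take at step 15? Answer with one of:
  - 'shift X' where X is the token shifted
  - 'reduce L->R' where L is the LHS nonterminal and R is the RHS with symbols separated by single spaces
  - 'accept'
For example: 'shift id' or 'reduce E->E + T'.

Step 1: shift num. Stack=[num] ptr=1 lookahead=* remaining=[* num / num / id $]
Step 2: reduce F->num. Stack=[F] ptr=1 lookahead=* remaining=[* num / num / id $]
Step 3: reduce T->F. Stack=[T] ptr=1 lookahead=* remaining=[* num / num / id $]
Step 4: shift *. Stack=[T *] ptr=2 lookahead=num remaining=[num / num / id $]
Step 5: shift num. Stack=[T * num] ptr=3 lookahead=/ remaining=[/ num / id $]
Step 6: reduce F->num. Stack=[T * F] ptr=3 lookahead=/ remaining=[/ num / id $]
Step 7: reduce T->T * F. Stack=[T] ptr=3 lookahead=/ remaining=[/ num / id $]
Step 8: shift /. Stack=[T /] ptr=4 lookahead=num remaining=[num / id $]
Step 9: shift num. Stack=[T / num] ptr=5 lookahead=/ remaining=[/ id $]
Step 10: reduce F->num. Stack=[T / F] ptr=5 lookahead=/ remaining=[/ id $]
Step 11: reduce T->T / F. Stack=[T] ptr=5 lookahead=/ remaining=[/ id $]
Step 12: shift /. Stack=[T /] ptr=6 lookahead=id remaining=[id $]
Step 13: shift id. Stack=[T / id] ptr=7 lookahead=$ remaining=[$]
Step 14: reduce F->id. Stack=[T / F] ptr=7 lookahead=$ remaining=[$]
Step 15: reduce T->T / F. Stack=[T] ptr=7 lookahead=$ remaining=[$]

Answer: reduce T->T / F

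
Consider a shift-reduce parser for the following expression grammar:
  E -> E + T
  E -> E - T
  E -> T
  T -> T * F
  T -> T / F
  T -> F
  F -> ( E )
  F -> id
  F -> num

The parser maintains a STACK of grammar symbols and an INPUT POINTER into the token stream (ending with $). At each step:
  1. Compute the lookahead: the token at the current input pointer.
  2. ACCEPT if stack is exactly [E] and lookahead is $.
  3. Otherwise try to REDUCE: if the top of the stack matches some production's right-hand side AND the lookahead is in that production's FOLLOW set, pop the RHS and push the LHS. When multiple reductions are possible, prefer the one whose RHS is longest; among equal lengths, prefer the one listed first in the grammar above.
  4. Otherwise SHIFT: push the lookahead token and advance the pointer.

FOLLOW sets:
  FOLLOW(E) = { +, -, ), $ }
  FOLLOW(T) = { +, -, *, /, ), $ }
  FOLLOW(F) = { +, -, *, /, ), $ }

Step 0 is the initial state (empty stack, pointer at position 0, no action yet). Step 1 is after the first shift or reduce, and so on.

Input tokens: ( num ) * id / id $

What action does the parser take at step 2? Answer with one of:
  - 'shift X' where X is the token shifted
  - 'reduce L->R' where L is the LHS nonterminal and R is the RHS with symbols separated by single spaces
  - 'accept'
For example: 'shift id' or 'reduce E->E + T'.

Answer: shift num

Derivation:
Step 1: shift (. Stack=[(] ptr=1 lookahead=num remaining=[num ) * id / id $]
Step 2: shift num. Stack=[( num] ptr=2 lookahead=) remaining=[) * id / id $]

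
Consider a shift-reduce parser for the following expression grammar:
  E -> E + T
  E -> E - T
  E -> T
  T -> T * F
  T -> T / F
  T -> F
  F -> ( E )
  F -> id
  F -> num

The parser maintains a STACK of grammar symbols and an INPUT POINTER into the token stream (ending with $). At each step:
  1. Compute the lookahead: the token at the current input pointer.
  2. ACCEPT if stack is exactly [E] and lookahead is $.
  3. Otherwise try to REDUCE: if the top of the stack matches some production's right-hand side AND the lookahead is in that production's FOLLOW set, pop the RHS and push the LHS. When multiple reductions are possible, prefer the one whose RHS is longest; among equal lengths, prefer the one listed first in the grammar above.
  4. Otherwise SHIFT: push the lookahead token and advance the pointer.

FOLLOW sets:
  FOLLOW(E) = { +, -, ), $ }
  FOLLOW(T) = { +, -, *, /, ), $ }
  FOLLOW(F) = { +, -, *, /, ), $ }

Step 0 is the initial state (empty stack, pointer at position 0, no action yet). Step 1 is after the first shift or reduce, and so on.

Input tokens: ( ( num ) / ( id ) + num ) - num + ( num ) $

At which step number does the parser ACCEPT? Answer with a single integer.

Step 1: shift (. Stack=[(] ptr=1 lookahead=( remaining=[( num ) / ( id ) + num ) - num + ( num ) $]
Step 2: shift (. Stack=[( (] ptr=2 lookahead=num remaining=[num ) / ( id ) + num ) - num + ( num ) $]
Step 3: shift num. Stack=[( ( num] ptr=3 lookahead=) remaining=[) / ( id ) + num ) - num + ( num ) $]
Step 4: reduce F->num. Stack=[( ( F] ptr=3 lookahead=) remaining=[) / ( id ) + num ) - num + ( num ) $]
Step 5: reduce T->F. Stack=[( ( T] ptr=3 lookahead=) remaining=[) / ( id ) + num ) - num + ( num ) $]
Step 6: reduce E->T. Stack=[( ( E] ptr=3 lookahead=) remaining=[) / ( id ) + num ) - num + ( num ) $]
Step 7: shift ). Stack=[( ( E )] ptr=4 lookahead=/ remaining=[/ ( id ) + num ) - num + ( num ) $]
Step 8: reduce F->( E ). Stack=[( F] ptr=4 lookahead=/ remaining=[/ ( id ) + num ) - num + ( num ) $]
Step 9: reduce T->F. Stack=[( T] ptr=4 lookahead=/ remaining=[/ ( id ) + num ) - num + ( num ) $]
Step 10: shift /. Stack=[( T /] ptr=5 lookahead=( remaining=[( id ) + num ) - num + ( num ) $]
Step 11: shift (. Stack=[( T / (] ptr=6 lookahead=id remaining=[id ) + num ) - num + ( num ) $]
Step 12: shift id. Stack=[( T / ( id] ptr=7 lookahead=) remaining=[) + num ) - num + ( num ) $]
Step 13: reduce F->id. Stack=[( T / ( F] ptr=7 lookahead=) remaining=[) + num ) - num + ( num ) $]
Step 14: reduce T->F. Stack=[( T / ( T] ptr=7 lookahead=) remaining=[) + num ) - num + ( num ) $]
Step 15: reduce E->T. Stack=[( T / ( E] ptr=7 lookahead=) remaining=[) + num ) - num + ( num ) $]
Step 16: shift ). Stack=[( T / ( E )] ptr=8 lookahead=+ remaining=[+ num ) - num + ( num ) $]
Step 17: reduce F->( E ). Stack=[( T / F] ptr=8 lookahead=+ remaining=[+ num ) - num + ( num ) $]
Step 18: reduce T->T / F. Stack=[( T] ptr=8 lookahead=+ remaining=[+ num ) - num + ( num ) $]
Step 19: reduce E->T. Stack=[( E] ptr=8 lookahead=+ remaining=[+ num ) - num + ( num ) $]
Step 20: shift +. Stack=[( E +] ptr=9 lookahead=num remaining=[num ) - num + ( num ) $]
Step 21: shift num. Stack=[( E + num] ptr=10 lookahead=) remaining=[) - num + ( num ) $]
Step 22: reduce F->num. Stack=[( E + F] ptr=10 lookahead=) remaining=[) - num + ( num ) $]
Step 23: reduce T->F. Stack=[( E + T] ptr=10 lookahead=) remaining=[) - num + ( num ) $]
Step 24: reduce E->E + T. Stack=[( E] ptr=10 lookahead=) remaining=[) - num + ( num ) $]
Step 25: shift ). Stack=[( E )] ptr=11 lookahead=- remaining=[- num + ( num ) $]
Step 26: reduce F->( E ). Stack=[F] ptr=11 lookahead=- remaining=[- num + ( num ) $]
Step 27: reduce T->F. Stack=[T] ptr=11 lookahead=- remaining=[- num + ( num ) $]
Step 28: reduce E->T. Stack=[E] ptr=11 lookahead=- remaining=[- num + ( num ) $]
Step 29: shift -. Stack=[E -] ptr=12 lookahead=num remaining=[num + ( num ) $]
Step 30: shift num. Stack=[E - num] ptr=13 lookahead=+ remaining=[+ ( num ) $]
Step 31: reduce F->num. Stack=[E - F] ptr=13 lookahead=+ remaining=[+ ( num ) $]
Step 32: reduce T->F. Stack=[E - T] ptr=13 lookahead=+ remaining=[+ ( num ) $]
Step 33: reduce E->E - T. Stack=[E] ptr=13 lookahead=+ remaining=[+ ( num ) $]
Step 34: shift +. Stack=[E +] ptr=14 lookahead=( remaining=[( num ) $]
Step 35: shift (. Stack=[E + (] ptr=15 lookahead=num remaining=[num ) $]
Step 36: shift num. Stack=[E + ( num] ptr=16 lookahead=) remaining=[) $]
Step 37: reduce F->num. Stack=[E + ( F] ptr=16 lookahead=) remaining=[) $]
Step 38: reduce T->F. Stack=[E + ( T] ptr=16 lookahead=) remaining=[) $]
Step 39: reduce E->T. Stack=[E + ( E] ptr=16 lookahead=) remaining=[) $]
Step 40: shift ). Stack=[E + ( E )] ptr=17 lookahead=$ remaining=[$]
Step 41: reduce F->( E ). Stack=[E + F] ptr=17 lookahead=$ remaining=[$]
Step 42: reduce T->F. Stack=[E + T] ptr=17 lookahead=$ remaining=[$]
Step 43: reduce E->E + T. Stack=[E] ptr=17 lookahead=$ remaining=[$]
Step 44: accept. Stack=[E] ptr=17 lookahead=$ remaining=[$]

Answer: 44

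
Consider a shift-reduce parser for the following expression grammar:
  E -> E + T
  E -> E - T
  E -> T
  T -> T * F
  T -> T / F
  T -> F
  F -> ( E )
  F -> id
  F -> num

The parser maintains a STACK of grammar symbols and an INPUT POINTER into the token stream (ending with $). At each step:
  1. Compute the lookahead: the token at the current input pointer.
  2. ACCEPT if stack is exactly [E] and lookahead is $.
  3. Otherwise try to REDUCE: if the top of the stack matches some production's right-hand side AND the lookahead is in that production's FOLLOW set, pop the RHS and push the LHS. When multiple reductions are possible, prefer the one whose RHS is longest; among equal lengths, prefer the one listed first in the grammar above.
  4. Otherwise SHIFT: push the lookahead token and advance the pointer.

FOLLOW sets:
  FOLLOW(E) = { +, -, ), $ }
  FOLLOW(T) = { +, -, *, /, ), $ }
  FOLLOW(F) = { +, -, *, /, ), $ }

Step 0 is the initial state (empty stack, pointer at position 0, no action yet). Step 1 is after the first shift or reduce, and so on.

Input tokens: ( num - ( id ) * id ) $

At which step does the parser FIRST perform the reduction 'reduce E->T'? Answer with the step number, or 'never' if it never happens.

Answer: 5

Derivation:
Step 1: shift (. Stack=[(] ptr=1 lookahead=num remaining=[num - ( id ) * id ) $]
Step 2: shift num. Stack=[( num] ptr=2 lookahead=- remaining=[- ( id ) * id ) $]
Step 3: reduce F->num. Stack=[( F] ptr=2 lookahead=- remaining=[- ( id ) * id ) $]
Step 4: reduce T->F. Stack=[( T] ptr=2 lookahead=- remaining=[- ( id ) * id ) $]
Step 5: reduce E->T. Stack=[( E] ptr=2 lookahead=- remaining=[- ( id ) * id ) $]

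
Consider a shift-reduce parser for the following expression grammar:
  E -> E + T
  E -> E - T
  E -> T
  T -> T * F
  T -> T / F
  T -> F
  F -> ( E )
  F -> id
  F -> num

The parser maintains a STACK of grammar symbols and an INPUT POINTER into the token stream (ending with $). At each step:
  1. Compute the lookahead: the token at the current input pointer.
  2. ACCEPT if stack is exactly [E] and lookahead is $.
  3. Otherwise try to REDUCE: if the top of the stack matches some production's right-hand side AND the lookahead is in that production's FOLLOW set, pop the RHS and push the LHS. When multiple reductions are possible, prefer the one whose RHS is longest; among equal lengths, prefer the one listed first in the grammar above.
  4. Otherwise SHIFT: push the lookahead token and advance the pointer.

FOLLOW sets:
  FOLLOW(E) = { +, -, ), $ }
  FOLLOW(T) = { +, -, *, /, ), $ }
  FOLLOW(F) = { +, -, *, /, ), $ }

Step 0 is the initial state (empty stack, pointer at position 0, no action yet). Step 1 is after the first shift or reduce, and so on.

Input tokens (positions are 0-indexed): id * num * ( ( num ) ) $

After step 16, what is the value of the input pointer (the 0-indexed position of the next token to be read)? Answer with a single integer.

Step 1: shift id. Stack=[id] ptr=1 lookahead=* remaining=[* num * ( ( num ) ) $]
Step 2: reduce F->id. Stack=[F] ptr=1 lookahead=* remaining=[* num * ( ( num ) ) $]
Step 3: reduce T->F. Stack=[T] ptr=1 lookahead=* remaining=[* num * ( ( num ) ) $]
Step 4: shift *. Stack=[T *] ptr=2 lookahead=num remaining=[num * ( ( num ) ) $]
Step 5: shift num. Stack=[T * num] ptr=3 lookahead=* remaining=[* ( ( num ) ) $]
Step 6: reduce F->num. Stack=[T * F] ptr=3 lookahead=* remaining=[* ( ( num ) ) $]
Step 7: reduce T->T * F. Stack=[T] ptr=3 lookahead=* remaining=[* ( ( num ) ) $]
Step 8: shift *. Stack=[T *] ptr=4 lookahead=( remaining=[( ( num ) ) $]
Step 9: shift (. Stack=[T * (] ptr=5 lookahead=( remaining=[( num ) ) $]
Step 10: shift (. Stack=[T * ( (] ptr=6 lookahead=num remaining=[num ) ) $]
Step 11: shift num. Stack=[T * ( ( num] ptr=7 lookahead=) remaining=[) ) $]
Step 12: reduce F->num. Stack=[T * ( ( F] ptr=7 lookahead=) remaining=[) ) $]
Step 13: reduce T->F. Stack=[T * ( ( T] ptr=7 lookahead=) remaining=[) ) $]
Step 14: reduce E->T. Stack=[T * ( ( E] ptr=7 lookahead=) remaining=[) ) $]
Step 15: shift ). Stack=[T * ( ( E )] ptr=8 lookahead=) remaining=[) $]
Step 16: reduce F->( E ). Stack=[T * ( F] ptr=8 lookahead=) remaining=[) $]

Answer: 8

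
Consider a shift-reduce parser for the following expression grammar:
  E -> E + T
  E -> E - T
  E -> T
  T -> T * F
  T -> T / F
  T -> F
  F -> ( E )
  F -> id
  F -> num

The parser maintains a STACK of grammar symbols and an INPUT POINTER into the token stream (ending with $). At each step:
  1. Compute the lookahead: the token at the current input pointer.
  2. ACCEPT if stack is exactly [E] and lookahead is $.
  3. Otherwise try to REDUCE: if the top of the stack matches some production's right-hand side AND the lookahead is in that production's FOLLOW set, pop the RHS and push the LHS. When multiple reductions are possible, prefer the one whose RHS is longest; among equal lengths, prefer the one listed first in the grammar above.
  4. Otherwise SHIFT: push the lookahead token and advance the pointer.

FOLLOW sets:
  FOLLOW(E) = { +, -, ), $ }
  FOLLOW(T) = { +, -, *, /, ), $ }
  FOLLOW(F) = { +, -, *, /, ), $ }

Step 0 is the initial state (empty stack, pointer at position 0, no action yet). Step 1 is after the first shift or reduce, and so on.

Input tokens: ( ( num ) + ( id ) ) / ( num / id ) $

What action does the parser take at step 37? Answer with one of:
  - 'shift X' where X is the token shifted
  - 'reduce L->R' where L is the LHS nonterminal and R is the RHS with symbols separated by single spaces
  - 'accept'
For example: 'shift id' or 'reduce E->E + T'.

Step 1: shift (. Stack=[(] ptr=1 lookahead=( remaining=[( num ) + ( id ) ) / ( num / id ) $]
Step 2: shift (. Stack=[( (] ptr=2 lookahead=num remaining=[num ) + ( id ) ) / ( num / id ) $]
Step 3: shift num. Stack=[( ( num] ptr=3 lookahead=) remaining=[) + ( id ) ) / ( num / id ) $]
Step 4: reduce F->num. Stack=[( ( F] ptr=3 lookahead=) remaining=[) + ( id ) ) / ( num / id ) $]
Step 5: reduce T->F. Stack=[( ( T] ptr=3 lookahead=) remaining=[) + ( id ) ) / ( num / id ) $]
Step 6: reduce E->T. Stack=[( ( E] ptr=3 lookahead=) remaining=[) + ( id ) ) / ( num / id ) $]
Step 7: shift ). Stack=[( ( E )] ptr=4 lookahead=+ remaining=[+ ( id ) ) / ( num / id ) $]
Step 8: reduce F->( E ). Stack=[( F] ptr=4 lookahead=+ remaining=[+ ( id ) ) / ( num / id ) $]
Step 9: reduce T->F. Stack=[( T] ptr=4 lookahead=+ remaining=[+ ( id ) ) / ( num / id ) $]
Step 10: reduce E->T. Stack=[( E] ptr=4 lookahead=+ remaining=[+ ( id ) ) / ( num / id ) $]
Step 11: shift +. Stack=[( E +] ptr=5 lookahead=( remaining=[( id ) ) / ( num / id ) $]
Step 12: shift (. Stack=[( E + (] ptr=6 lookahead=id remaining=[id ) ) / ( num / id ) $]
Step 13: shift id. Stack=[( E + ( id] ptr=7 lookahead=) remaining=[) ) / ( num / id ) $]
Step 14: reduce F->id. Stack=[( E + ( F] ptr=7 lookahead=) remaining=[) ) / ( num / id ) $]
Step 15: reduce T->F. Stack=[( E + ( T] ptr=7 lookahead=) remaining=[) ) / ( num / id ) $]
Step 16: reduce E->T. Stack=[( E + ( E] ptr=7 lookahead=) remaining=[) ) / ( num / id ) $]
Step 17: shift ). Stack=[( E + ( E )] ptr=8 lookahead=) remaining=[) / ( num / id ) $]
Step 18: reduce F->( E ). Stack=[( E + F] ptr=8 lookahead=) remaining=[) / ( num / id ) $]
Step 19: reduce T->F. Stack=[( E + T] ptr=8 lookahead=) remaining=[) / ( num / id ) $]
Step 20: reduce E->E + T. Stack=[( E] ptr=8 lookahead=) remaining=[) / ( num / id ) $]
Step 21: shift ). Stack=[( E )] ptr=9 lookahead=/ remaining=[/ ( num / id ) $]
Step 22: reduce F->( E ). Stack=[F] ptr=9 lookahead=/ remaining=[/ ( num / id ) $]
Step 23: reduce T->F. Stack=[T] ptr=9 lookahead=/ remaining=[/ ( num / id ) $]
Step 24: shift /. Stack=[T /] ptr=10 lookahead=( remaining=[( num / id ) $]
Step 25: shift (. Stack=[T / (] ptr=11 lookahead=num remaining=[num / id ) $]
Step 26: shift num. Stack=[T / ( num] ptr=12 lookahead=/ remaining=[/ id ) $]
Step 27: reduce F->num. Stack=[T / ( F] ptr=12 lookahead=/ remaining=[/ id ) $]
Step 28: reduce T->F. Stack=[T / ( T] ptr=12 lookahead=/ remaining=[/ id ) $]
Step 29: shift /. Stack=[T / ( T /] ptr=13 lookahead=id remaining=[id ) $]
Step 30: shift id. Stack=[T / ( T / id] ptr=14 lookahead=) remaining=[) $]
Step 31: reduce F->id. Stack=[T / ( T / F] ptr=14 lookahead=) remaining=[) $]
Step 32: reduce T->T / F. Stack=[T / ( T] ptr=14 lookahead=) remaining=[) $]
Step 33: reduce E->T. Stack=[T / ( E] ptr=14 lookahead=) remaining=[) $]
Step 34: shift ). Stack=[T / ( E )] ptr=15 lookahead=$ remaining=[$]
Step 35: reduce F->( E ). Stack=[T / F] ptr=15 lookahead=$ remaining=[$]
Step 36: reduce T->T / F. Stack=[T] ptr=15 lookahead=$ remaining=[$]
Step 37: reduce E->T. Stack=[E] ptr=15 lookahead=$ remaining=[$]

Answer: reduce E->T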